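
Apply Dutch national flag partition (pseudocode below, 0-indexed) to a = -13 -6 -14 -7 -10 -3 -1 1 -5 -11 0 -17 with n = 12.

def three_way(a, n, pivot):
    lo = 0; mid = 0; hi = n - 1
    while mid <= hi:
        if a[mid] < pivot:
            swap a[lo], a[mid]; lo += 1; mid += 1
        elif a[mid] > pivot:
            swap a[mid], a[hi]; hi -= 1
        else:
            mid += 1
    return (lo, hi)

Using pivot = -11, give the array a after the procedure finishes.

-13 -17 -14 -11 -3 -1 1 -5 -10 0 -7 -6

lo=0 mid=0 hi=11
-13<-11: swap(0,0), lo=1 mid=1 ⇒ -13 -6 -14 -7 -10 -3 -1 1 -5 -11 0 -17
-6>-11: swap(1,11), hi=10 ⇒ -13 -17 -14 -7 -10 -3 -1 1 -5 -11 0 -6
-17<-11: swap(1,1), lo=2 mid=2 ⇒ -13 -17 -14 -7 -10 -3 -1 1 -5 -11 0 -6
-14<-11: swap(2,2), lo=3 mid=3 ⇒ -13 -17 -14 -7 -10 -3 -1 1 -5 -11 0 -6
-7>-11: swap(3,10), hi=9 ⇒ -13 -17 -14 0 -10 -3 -1 1 -5 -11 -7 -6
0>-11: swap(3,9), hi=8 ⇒ -13 -17 -14 -11 -10 -3 -1 1 -5 0 -7 -6
-11=-11: mid=4
-10>-11: swap(4,8), hi=7 ⇒ -13 -17 -14 -11 -5 -3 -1 1 -10 0 -7 -6
-5>-11: swap(4,7), hi=6 ⇒ -13 -17 -14 -11 1 -3 -1 -5 -10 0 -7 -6
1>-11: swap(4,6), hi=5 ⇒ -13 -17 -14 -11 -1 -3 1 -5 -10 0 -7 -6
-1>-11: swap(4,5), hi=4 ⇒ -13 -17 -14 -11 -3 -1 1 -5 -10 0 -7 -6
-3>-11: swap(4,4), hi=3 ⇒ -13 -17 -14 -11 -3 -1 1 -5 -10 0 -7 -6
done. lo=3 hi=3; a=-13 -17 -14 -11 -3 -1 1 -5 -10 0 -7 -6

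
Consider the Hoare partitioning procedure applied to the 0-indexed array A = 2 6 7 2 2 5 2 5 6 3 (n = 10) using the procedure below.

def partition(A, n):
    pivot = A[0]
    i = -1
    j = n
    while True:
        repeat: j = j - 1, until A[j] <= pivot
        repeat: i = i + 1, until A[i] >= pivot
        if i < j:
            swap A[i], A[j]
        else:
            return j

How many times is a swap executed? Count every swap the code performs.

pivot = A[0] = 2; i = -1, j = 10
j→6 (A[6]=2≤2), i→0 (A[0]=2≥2); i<j, swap → 2 6 7 2 2 5 2 5 6 3
j→4 (A[4]=2≤2), i→1 (A[1]=6≥2); i<j, swap → 2 2 7 2 6 5 2 5 6 3
j→3 (A[3]=2≤2), i→2 (A[2]=7≥2); i<j, swap → 2 2 2 7 6 5 2 5 6 3
j→2, i→3; i≥j, return j=2. A = 2 2 2 7 6 5 2 5 6 3

3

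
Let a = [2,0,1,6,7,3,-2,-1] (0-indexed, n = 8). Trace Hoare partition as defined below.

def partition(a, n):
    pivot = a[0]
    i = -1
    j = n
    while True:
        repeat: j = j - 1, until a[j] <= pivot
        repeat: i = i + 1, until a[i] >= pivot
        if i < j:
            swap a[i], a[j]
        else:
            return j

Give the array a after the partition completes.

pivot = a[0] = 2; i = -1, j = 8
j→7 (a[7]=-1≤2), i→0 (a[0]=2≥2); i<j, swap → [-1,0,1,6,7,3,-2,2]
j→6 (a[6]=-2≤2), i→3 (a[3]=6≥2); i<j, swap → [-1,0,1,-2,7,3,6,2]
j→3, i→4; i≥j, return j=3. a = [-1,0,1,-2,7,3,6,2]

[-1,0,1,-2,7,3,6,2]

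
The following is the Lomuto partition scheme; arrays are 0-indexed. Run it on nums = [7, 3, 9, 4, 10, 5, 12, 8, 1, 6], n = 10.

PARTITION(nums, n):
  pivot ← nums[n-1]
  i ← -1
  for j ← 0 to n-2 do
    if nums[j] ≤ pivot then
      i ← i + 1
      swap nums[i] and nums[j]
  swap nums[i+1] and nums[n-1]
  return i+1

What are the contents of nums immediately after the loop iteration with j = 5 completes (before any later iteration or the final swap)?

[3, 4, 5, 7, 10, 9, 12, 8, 1, 6]

pivot = nums[9] = 6; i = -1
j=0: nums[0]=7 > 6 → no swap
j=1: nums[1]=3 ≤ 6 → i=0, swap nums[0],nums[1] → [3, 7, 9, 4, 10, 5, 12, 8, 1, 6]
j=2: nums[2]=9 > 6 → no swap
j=3: nums[3]=4 ≤ 6 → i=1, swap nums[1],nums[3] → [3, 4, 9, 7, 10, 5, 12, 8, 1, 6]
j=4: nums[4]=10 > 6 → no swap
j=5: nums[5]=5 ≤ 6 → i=2, swap nums[2],nums[5] → [3, 4, 5, 7, 10, 9, 12, 8, 1, 6]
(after j=5) nums = [3, 4, 5, 7, 10, 9, 12, 8, 1, 6]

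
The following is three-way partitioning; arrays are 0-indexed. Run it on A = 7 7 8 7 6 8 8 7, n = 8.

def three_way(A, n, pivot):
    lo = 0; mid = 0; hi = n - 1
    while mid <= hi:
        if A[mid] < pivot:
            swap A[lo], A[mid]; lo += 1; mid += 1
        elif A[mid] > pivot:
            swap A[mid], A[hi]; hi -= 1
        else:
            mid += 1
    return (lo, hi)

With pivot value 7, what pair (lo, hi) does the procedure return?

pivot = 7; lo=0, mid=0, hi=7
A[mid]=7=7: mid=1
A[mid]=7=7: mid=2
A[mid]=8>7: swap A[2],A[7]; hi=6 → 7 7 7 7 6 8 8 8
A[mid]=7=7: mid=3
A[mid]=7=7: mid=4
A[mid]=6<7: swap A[0],A[4]; lo=1,mid=5 → 6 7 7 7 7 8 8 8
A[mid]=8>7: swap A[5],A[6]; hi=5 → 6 7 7 7 7 8 8 8
A[mid]=8>7: swap A[5],A[5]; hi=4 → 6 7 7 7 7 8 8 8
end: lo=1, hi=4; A = 6 7 7 7 7 8 8 8

(1, 4)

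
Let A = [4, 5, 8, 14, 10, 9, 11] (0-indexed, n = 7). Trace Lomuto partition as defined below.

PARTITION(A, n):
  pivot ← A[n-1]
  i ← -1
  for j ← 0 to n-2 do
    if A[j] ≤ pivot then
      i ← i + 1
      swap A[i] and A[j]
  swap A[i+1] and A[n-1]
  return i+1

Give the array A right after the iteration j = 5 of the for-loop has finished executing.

[4, 5, 8, 10, 9, 14, 11]

pivot=11, i=-1
j=0: 4≤11, i=0, swap(0,0) ⇒ [4, 5, 8, 14, 10, 9, 11]
j=1: 5≤11, i=1, swap(1,1) ⇒ [4, 5, 8, 14, 10, 9, 11]
j=2: 8≤11, i=2, swap(2,2) ⇒ [4, 5, 8, 14, 10, 9, 11]
j=3: 14>11, skip
j=4: 10≤11, i=3, swap(3,4) ⇒ [4, 5, 8, 10, 14, 9, 11]
j=5: 9≤11, i=4, swap(4,5) ⇒ [4, 5, 8, 10, 9, 14, 11]
(after j=5) A = [4, 5, 8, 10, 9, 14, 11]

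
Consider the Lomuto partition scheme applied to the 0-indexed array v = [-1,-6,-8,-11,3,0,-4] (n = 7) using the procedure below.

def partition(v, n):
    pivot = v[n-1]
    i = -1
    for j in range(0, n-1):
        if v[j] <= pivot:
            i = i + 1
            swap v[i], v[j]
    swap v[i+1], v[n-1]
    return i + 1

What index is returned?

3

pivot=-4, i=-1
j=0: -1>-4, skip
j=1: -6≤-4, i=0, swap(0,1) ⇒ [-6,-1,-8,-11,3,0,-4]
j=2: -8≤-4, i=1, swap(1,2) ⇒ [-6,-8,-1,-11,3,0,-4]
j=3: -11≤-4, i=2, swap(2,3) ⇒ [-6,-8,-11,-1,3,0,-4]
j=4: 3>-4, skip
j=5: 0>-4, skip
swap(3,6) ⇒ [-6,-8,-11,-4,3,0,-1]; return 3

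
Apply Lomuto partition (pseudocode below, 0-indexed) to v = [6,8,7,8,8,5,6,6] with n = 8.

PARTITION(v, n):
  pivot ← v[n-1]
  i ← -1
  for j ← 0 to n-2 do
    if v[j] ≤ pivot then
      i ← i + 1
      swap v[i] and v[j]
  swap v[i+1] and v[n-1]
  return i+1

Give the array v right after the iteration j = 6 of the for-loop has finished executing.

[6,5,6,8,8,8,7,6]

pivot=6, i=-1
j=0: 6≤6, i=0, swap(0,0) ⇒ [6,8,7,8,8,5,6,6]
j=1: 8>6, skip
j=2: 7>6, skip
j=3: 8>6, skip
j=4: 8>6, skip
j=5: 5≤6, i=1, swap(1,5) ⇒ [6,5,7,8,8,8,6,6]
j=6: 6≤6, i=2, swap(2,6) ⇒ [6,5,6,8,8,8,7,6]
(after j=6) v = [6,5,6,8,8,8,7,6]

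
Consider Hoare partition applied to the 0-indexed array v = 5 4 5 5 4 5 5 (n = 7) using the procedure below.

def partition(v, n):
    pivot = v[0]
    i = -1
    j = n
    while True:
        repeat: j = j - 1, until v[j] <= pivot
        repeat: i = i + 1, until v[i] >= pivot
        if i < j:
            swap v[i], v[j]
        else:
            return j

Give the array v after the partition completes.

5 4 5 4 5 5 5

pivot = v[0] = 5; i = -1, j = 7
j→6 (v[6]=5≤5), i→0 (v[0]=5≥5); i<j, swap → 5 4 5 5 4 5 5
j→5 (v[5]=5≤5), i→2 (v[2]=5≥5); i<j, swap → 5 4 5 5 4 5 5
j→4 (v[4]=4≤5), i→3 (v[3]=5≥5); i<j, swap → 5 4 5 4 5 5 5
j→3, i→4; i≥j, return j=3. v = 5 4 5 4 5 5 5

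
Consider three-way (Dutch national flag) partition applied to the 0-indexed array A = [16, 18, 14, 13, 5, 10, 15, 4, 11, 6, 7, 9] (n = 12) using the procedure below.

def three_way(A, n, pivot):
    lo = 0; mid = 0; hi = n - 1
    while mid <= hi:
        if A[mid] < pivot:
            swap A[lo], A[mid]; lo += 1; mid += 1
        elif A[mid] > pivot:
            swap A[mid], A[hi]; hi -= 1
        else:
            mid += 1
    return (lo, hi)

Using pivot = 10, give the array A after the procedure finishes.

pivot = 10; lo=0, mid=0, hi=11
A[mid]=16>10: swap A[0],A[11]; hi=10 → [9, 18, 14, 13, 5, 10, 15, 4, 11, 6, 7, 16]
A[mid]=9<10: swap A[0],A[0]; lo=1,mid=1 → [9, 18, 14, 13, 5, 10, 15, 4, 11, 6, 7, 16]
A[mid]=18>10: swap A[1],A[10]; hi=9 → [9, 7, 14, 13, 5, 10, 15, 4, 11, 6, 18, 16]
A[mid]=7<10: swap A[1],A[1]; lo=2,mid=2 → [9, 7, 14, 13, 5, 10, 15, 4, 11, 6, 18, 16]
A[mid]=14>10: swap A[2],A[9]; hi=8 → [9, 7, 6, 13, 5, 10, 15, 4, 11, 14, 18, 16]
A[mid]=6<10: swap A[2],A[2]; lo=3,mid=3 → [9, 7, 6, 13, 5, 10, 15, 4, 11, 14, 18, 16]
A[mid]=13>10: swap A[3],A[8]; hi=7 → [9, 7, 6, 11, 5, 10, 15, 4, 13, 14, 18, 16]
A[mid]=11>10: swap A[3],A[7]; hi=6 → [9, 7, 6, 4, 5, 10, 15, 11, 13, 14, 18, 16]
A[mid]=4<10: swap A[3],A[3]; lo=4,mid=4 → [9, 7, 6, 4, 5, 10, 15, 11, 13, 14, 18, 16]
A[mid]=5<10: swap A[4],A[4]; lo=5,mid=5 → [9, 7, 6, 4, 5, 10, 15, 11, 13, 14, 18, 16]
A[mid]=10=10: mid=6
A[mid]=15>10: swap A[6],A[6]; hi=5 → [9, 7, 6, 4, 5, 10, 15, 11, 13, 14, 18, 16]
end: lo=5, hi=5; A = [9, 7, 6, 4, 5, 10, 15, 11, 13, 14, 18, 16]

[9, 7, 6, 4, 5, 10, 15, 11, 13, 14, 18, 16]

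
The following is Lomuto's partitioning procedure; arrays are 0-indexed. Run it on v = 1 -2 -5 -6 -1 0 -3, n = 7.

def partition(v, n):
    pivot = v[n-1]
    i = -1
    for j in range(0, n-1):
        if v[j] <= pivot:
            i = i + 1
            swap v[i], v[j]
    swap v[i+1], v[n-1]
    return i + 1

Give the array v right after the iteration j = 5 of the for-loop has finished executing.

-5 -6 1 -2 -1 0 -3

pivot=-3, i=-1
j=0: 1>-3, skip
j=1: -2>-3, skip
j=2: -5≤-3, i=0, swap(0,2) ⇒ -5 -2 1 -6 -1 0 -3
j=3: -6≤-3, i=1, swap(1,3) ⇒ -5 -6 1 -2 -1 0 -3
j=4: -1>-3, skip
j=5: 0>-3, skip
(after j=5) v = -5 -6 1 -2 -1 0 -3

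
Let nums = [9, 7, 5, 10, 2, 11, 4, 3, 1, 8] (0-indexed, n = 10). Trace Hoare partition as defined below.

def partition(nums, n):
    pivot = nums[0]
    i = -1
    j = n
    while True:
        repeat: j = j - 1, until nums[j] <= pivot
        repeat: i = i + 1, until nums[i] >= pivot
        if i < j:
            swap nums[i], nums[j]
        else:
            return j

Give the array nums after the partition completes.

pivot=9
j stops at 9 (8), i stops at 0 (9); swap ⇒ [8, 7, 5, 10, 2, 11, 4, 3, 1, 9]
j stops at 8 (1), i stops at 3 (10); swap ⇒ [8, 7, 5, 1, 2, 11, 4, 3, 10, 9]
j stops at 7 (3), i stops at 5 (11); swap ⇒ [8, 7, 5, 1, 2, 3, 4, 11, 10, 9]
j stops at 6, i stops at 7; i≥j ⇒ return 6. nums=[8, 7, 5, 1, 2, 3, 4, 11, 10, 9]

[8, 7, 5, 1, 2, 3, 4, 11, 10, 9]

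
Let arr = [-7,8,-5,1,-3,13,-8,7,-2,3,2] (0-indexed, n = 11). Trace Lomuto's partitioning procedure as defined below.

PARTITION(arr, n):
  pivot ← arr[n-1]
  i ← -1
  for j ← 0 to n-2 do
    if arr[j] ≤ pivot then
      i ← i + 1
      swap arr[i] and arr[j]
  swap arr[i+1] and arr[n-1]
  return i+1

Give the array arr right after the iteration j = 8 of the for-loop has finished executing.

pivot = arr[10] = 2; i = -1
j=0: arr[0]=-7 ≤ 2 → i=0, swap arr[0],arr[0] (no change) → [-7,8,-5,1,-3,13,-8,7,-2,3,2]
j=1: arr[1]=8 > 2 → no swap
j=2: arr[2]=-5 ≤ 2 → i=1, swap arr[1],arr[2] → [-7,-5,8,1,-3,13,-8,7,-2,3,2]
j=3: arr[3]=1 ≤ 2 → i=2, swap arr[2],arr[3] → [-7,-5,1,8,-3,13,-8,7,-2,3,2]
j=4: arr[4]=-3 ≤ 2 → i=3, swap arr[3],arr[4] → [-7,-5,1,-3,8,13,-8,7,-2,3,2]
j=5: arr[5]=13 > 2 → no swap
j=6: arr[6]=-8 ≤ 2 → i=4, swap arr[4],arr[6] → [-7,-5,1,-3,-8,13,8,7,-2,3,2]
j=7: arr[7]=7 > 2 → no swap
j=8: arr[8]=-2 ≤ 2 → i=5, swap arr[5],arr[8] → [-7,-5,1,-3,-8,-2,8,7,13,3,2]
(after j=8) arr = [-7,-5,1,-3,-8,-2,8,7,13,3,2]

[-7,-5,1,-3,-8,-2,8,7,13,3,2]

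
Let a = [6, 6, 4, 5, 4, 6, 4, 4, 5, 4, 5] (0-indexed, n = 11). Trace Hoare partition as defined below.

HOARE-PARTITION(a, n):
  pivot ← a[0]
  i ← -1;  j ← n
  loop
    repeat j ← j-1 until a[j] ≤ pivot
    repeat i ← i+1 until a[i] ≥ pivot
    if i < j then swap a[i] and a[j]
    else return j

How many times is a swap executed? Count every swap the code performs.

pivot = a[0] = 6; i = -1, j = 11
j→10 (a[10]=5≤6), i→0 (a[0]=6≥6); i<j, swap → [5, 6, 4, 5, 4, 6, 4, 4, 5, 4, 6]
j→9 (a[9]=4≤6), i→1 (a[1]=6≥6); i<j, swap → [5, 4, 4, 5, 4, 6, 4, 4, 5, 6, 6]
j→8 (a[8]=5≤6), i→5 (a[5]=6≥6); i<j, swap → [5, 4, 4, 5, 4, 5, 4, 4, 6, 6, 6]
j→7, i→8; i≥j, return j=7. a = [5, 4, 4, 5, 4, 5, 4, 4, 6, 6, 6]

3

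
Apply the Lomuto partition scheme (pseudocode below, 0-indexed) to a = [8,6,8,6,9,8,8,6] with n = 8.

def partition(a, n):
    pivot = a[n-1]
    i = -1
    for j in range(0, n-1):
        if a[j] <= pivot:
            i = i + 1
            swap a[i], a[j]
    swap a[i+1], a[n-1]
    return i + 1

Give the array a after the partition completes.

pivot = a[7] = 6; i = -1
j=0: a[0]=8 > 6 → no swap
j=1: a[1]=6 ≤ 6 → i=0, swap a[0],a[1] → [6,8,8,6,9,8,8,6]
j=2: a[2]=8 > 6 → no swap
j=3: a[3]=6 ≤ 6 → i=1, swap a[1],a[3] → [6,6,8,8,9,8,8,6]
j=4: a[4]=9 > 6 → no swap
j=5: a[5]=8 > 6 → no swap
j=6: a[6]=8 > 6 → no swap
final swap a[2],a[7] → [6,6,6,8,9,8,8,8]; return 2

[6,6,6,8,9,8,8,8]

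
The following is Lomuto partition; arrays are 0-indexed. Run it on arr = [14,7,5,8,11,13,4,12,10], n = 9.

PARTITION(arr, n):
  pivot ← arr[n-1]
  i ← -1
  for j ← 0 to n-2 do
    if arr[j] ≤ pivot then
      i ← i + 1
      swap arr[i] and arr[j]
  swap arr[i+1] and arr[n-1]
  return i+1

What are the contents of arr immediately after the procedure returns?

[7,5,8,4,10,13,14,12,11]

pivot = arr[8] = 10; i = -1
j=0: arr[0]=14 > 10 → no swap
j=1: arr[1]=7 ≤ 10 → i=0, swap arr[0],arr[1] → [7,14,5,8,11,13,4,12,10]
j=2: arr[2]=5 ≤ 10 → i=1, swap arr[1],arr[2] → [7,5,14,8,11,13,4,12,10]
j=3: arr[3]=8 ≤ 10 → i=2, swap arr[2],arr[3] → [7,5,8,14,11,13,4,12,10]
j=4: arr[4]=11 > 10 → no swap
j=5: arr[5]=13 > 10 → no swap
j=6: arr[6]=4 ≤ 10 → i=3, swap arr[3],arr[6] → [7,5,8,4,11,13,14,12,10]
j=7: arr[7]=12 > 10 → no swap
final swap arr[4],arr[8] → [7,5,8,4,10,13,14,12,11]; return 4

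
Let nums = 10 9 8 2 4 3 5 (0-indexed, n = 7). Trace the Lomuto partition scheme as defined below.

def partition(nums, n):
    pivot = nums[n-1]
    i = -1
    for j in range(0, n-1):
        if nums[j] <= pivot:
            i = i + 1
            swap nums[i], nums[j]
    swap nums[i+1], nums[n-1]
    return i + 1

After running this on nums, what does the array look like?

2 4 3 5 9 8 10

pivot=5, i=-1
j=0: 10>5, skip
j=1: 9>5, skip
j=2: 8>5, skip
j=3: 2≤5, i=0, swap(0,3) ⇒ 2 9 8 10 4 3 5
j=4: 4≤5, i=1, swap(1,4) ⇒ 2 4 8 10 9 3 5
j=5: 3≤5, i=2, swap(2,5) ⇒ 2 4 3 10 9 8 5
swap(3,6) ⇒ 2 4 3 5 9 8 10; return 3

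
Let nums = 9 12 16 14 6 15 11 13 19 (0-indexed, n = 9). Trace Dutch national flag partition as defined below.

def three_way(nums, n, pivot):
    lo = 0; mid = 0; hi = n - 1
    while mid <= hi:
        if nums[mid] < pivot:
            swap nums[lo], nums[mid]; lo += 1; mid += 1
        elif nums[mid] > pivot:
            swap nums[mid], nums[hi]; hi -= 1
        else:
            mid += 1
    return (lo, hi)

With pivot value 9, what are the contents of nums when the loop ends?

6 9 14 16 15 11 13 19 12

pivot = 9; lo=0, mid=0, hi=8
nums[mid]=9=9: mid=1
nums[mid]=12>9: swap nums[1],nums[8]; hi=7 → 9 19 16 14 6 15 11 13 12
nums[mid]=19>9: swap nums[1],nums[7]; hi=6 → 9 13 16 14 6 15 11 19 12
nums[mid]=13>9: swap nums[1],nums[6]; hi=5 → 9 11 16 14 6 15 13 19 12
nums[mid]=11>9: swap nums[1],nums[5]; hi=4 → 9 15 16 14 6 11 13 19 12
nums[mid]=15>9: swap nums[1],nums[4]; hi=3 → 9 6 16 14 15 11 13 19 12
nums[mid]=6<9: swap nums[0],nums[1]; lo=1,mid=2 → 6 9 16 14 15 11 13 19 12
nums[mid]=16>9: swap nums[2],nums[3]; hi=2 → 6 9 14 16 15 11 13 19 12
nums[mid]=14>9: swap nums[2],nums[2]; hi=1 → 6 9 14 16 15 11 13 19 12
end: lo=1, hi=1; nums = 6 9 14 16 15 11 13 19 12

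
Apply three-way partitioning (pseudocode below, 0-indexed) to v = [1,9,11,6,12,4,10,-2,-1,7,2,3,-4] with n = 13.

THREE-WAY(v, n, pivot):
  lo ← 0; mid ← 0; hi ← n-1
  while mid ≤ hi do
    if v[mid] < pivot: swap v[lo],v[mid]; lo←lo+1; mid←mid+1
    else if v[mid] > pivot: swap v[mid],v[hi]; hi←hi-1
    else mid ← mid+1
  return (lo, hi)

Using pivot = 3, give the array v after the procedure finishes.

lo=0 mid=0 hi=12
1<3: swap(0,0), lo=1 mid=1 ⇒ [1,9,11,6,12,4,10,-2,-1,7,2,3,-4]
9>3: swap(1,12), hi=11 ⇒ [1,-4,11,6,12,4,10,-2,-1,7,2,3,9]
-4<3: swap(1,1), lo=2 mid=2 ⇒ [1,-4,11,6,12,4,10,-2,-1,7,2,3,9]
11>3: swap(2,11), hi=10 ⇒ [1,-4,3,6,12,4,10,-2,-1,7,2,11,9]
3=3: mid=3
6>3: swap(3,10), hi=9 ⇒ [1,-4,3,2,12,4,10,-2,-1,7,6,11,9]
2<3: swap(2,3), lo=3 mid=4 ⇒ [1,-4,2,3,12,4,10,-2,-1,7,6,11,9]
12>3: swap(4,9), hi=8 ⇒ [1,-4,2,3,7,4,10,-2,-1,12,6,11,9]
7>3: swap(4,8), hi=7 ⇒ [1,-4,2,3,-1,4,10,-2,7,12,6,11,9]
-1<3: swap(3,4), lo=4 mid=5 ⇒ [1,-4,2,-1,3,4,10,-2,7,12,6,11,9]
4>3: swap(5,7), hi=6 ⇒ [1,-4,2,-1,3,-2,10,4,7,12,6,11,9]
-2<3: swap(4,5), lo=5 mid=6 ⇒ [1,-4,2,-1,-2,3,10,4,7,12,6,11,9]
10>3: swap(6,6), hi=5 ⇒ [1,-4,2,-1,-2,3,10,4,7,12,6,11,9]
done. lo=5 hi=5; v=[1,-4,2,-1,-2,3,10,4,7,12,6,11,9]

[1,-4,2,-1,-2,3,10,4,7,12,6,11,9]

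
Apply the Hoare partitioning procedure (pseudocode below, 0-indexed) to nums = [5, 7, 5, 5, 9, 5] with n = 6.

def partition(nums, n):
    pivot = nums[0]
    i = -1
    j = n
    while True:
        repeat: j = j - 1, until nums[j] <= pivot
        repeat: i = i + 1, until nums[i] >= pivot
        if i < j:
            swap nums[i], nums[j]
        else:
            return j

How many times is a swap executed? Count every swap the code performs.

2

pivot=5
j stops at 5 (5), i stops at 0 (5); swap ⇒ [5, 7, 5, 5, 9, 5]
j stops at 3 (5), i stops at 1 (7); swap ⇒ [5, 5, 5, 7, 9, 5]
j stops at 2, i stops at 2; i≥j ⇒ return 2. nums=[5, 5, 5, 7, 9, 5]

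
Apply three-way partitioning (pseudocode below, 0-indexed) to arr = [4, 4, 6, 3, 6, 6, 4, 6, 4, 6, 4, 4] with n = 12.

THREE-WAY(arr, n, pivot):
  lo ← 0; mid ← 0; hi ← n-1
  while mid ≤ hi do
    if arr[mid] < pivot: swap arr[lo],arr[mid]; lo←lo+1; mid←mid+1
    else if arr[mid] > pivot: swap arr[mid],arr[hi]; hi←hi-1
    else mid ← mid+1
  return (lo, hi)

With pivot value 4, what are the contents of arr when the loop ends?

[3, 4, 4, 4, 4, 4, 4, 6, 6, 6, 6, 6]

pivot = 4; lo=0, mid=0, hi=11
arr[mid]=4=4: mid=1
arr[mid]=4=4: mid=2
arr[mid]=6>4: swap arr[2],arr[11]; hi=10 → [4, 4, 4, 3, 6, 6, 4, 6, 4, 6, 4, 6]
arr[mid]=4=4: mid=3
arr[mid]=3<4: swap arr[0],arr[3]; lo=1,mid=4 → [3, 4, 4, 4, 6, 6, 4, 6, 4, 6, 4, 6]
arr[mid]=6>4: swap arr[4],arr[10]; hi=9 → [3, 4, 4, 4, 4, 6, 4, 6, 4, 6, 6, 6]
arr[mid]=4=4: mid=5
arr[mid]=6>4: swap arr[5],arr[9]; hi=8 → [3, 4, 4, 4, 4, 6, 4, 6, 4, 6, 6, 6]
arr[mid]=6>4: swap arr[5],arr[8]; hi=7 → [3, 4, 4, 4, 4, 4, 4, 6, 6, 6, 6, 6]
arr[mid]=4=4: mid=6
arr[mid]=4=4: mid=7
arr[mid]=6>4: swap arr[7],arr[7]; hi=6 → [3, 4, 4, 4, 4, 4, 4, 6, 6, 6, 6, 6]
end: lo=1, hi=6; arr = [3, 4, 4, 4, 4, 4, 4, 6, 6, 6, 6, 6]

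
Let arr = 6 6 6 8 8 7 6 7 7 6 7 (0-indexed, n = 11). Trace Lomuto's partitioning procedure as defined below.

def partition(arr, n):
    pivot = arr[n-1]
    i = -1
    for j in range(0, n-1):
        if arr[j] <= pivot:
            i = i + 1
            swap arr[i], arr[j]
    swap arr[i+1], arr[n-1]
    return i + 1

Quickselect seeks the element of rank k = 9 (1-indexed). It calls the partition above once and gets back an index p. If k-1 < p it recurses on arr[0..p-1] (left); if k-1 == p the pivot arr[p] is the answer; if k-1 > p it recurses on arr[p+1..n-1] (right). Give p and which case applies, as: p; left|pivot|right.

8; pivot

pivot=7, i=-1
j=0: 6≤7, i=0, swap(0,0) ⇒ 6 6 6 8 8 7 6 7 7 6 7
j=1: 6≤7, i=1, swap(1,1) ⇒ 6 6 6 8 8 7 6 7 7 6 7
j=2: 6≤7, i=2, swap(2,2) ⇒ 6 6 6 8 8 7 6 7 7 6 7
j=3: 8>7, skip
j=4: 8>7, skip
j=5: 7≤7, i=3, swap(3,5) ⇒ 6 6 6 7 8 8 6 7 7 6 7
j=6: 6≤7, i=4, swap(4,6) ⇒ 6 6 6 7 6 8 8 7 7 6 7
j=7: 7≤7, i=5, swap(5,7) ⇒ 6 6 6 7 6 7 8 8 7 6 7
j=8: 7≤7, i=6, swap(6,8) ⇒ 6 6 6 7 6 7 7 8 8 6 7
j=9: 6≤7, i=7, swap(7,9) ⇒ 6 6 6 7 6 7 7 6 8 8 7
swap(8,10) ⇒ 6 6 6 7 6 7 7 6 7 8 8; return 8
p = 8; k-1 = 8 == 8 ⇒ pivot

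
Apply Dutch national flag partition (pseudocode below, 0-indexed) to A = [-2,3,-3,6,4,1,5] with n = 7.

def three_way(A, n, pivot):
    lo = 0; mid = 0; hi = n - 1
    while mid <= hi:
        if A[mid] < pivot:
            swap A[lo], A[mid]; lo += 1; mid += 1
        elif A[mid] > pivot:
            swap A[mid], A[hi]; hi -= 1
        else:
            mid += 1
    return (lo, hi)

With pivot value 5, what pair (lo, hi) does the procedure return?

lo=0 mid=0 hi=6
-2<5: swap(0,0), lo=1 mid=1 ⇒ [-2,3,-3,6,4,1,5]
3<5: swap(1,1), lo=2 mid=2 ⇒ [-2,3,-3,6,4,1,5]
-3<5: swap(2,2), lo=3 mid=3 ⇒ [-2,3,-3,6,4,1,5]
6>5: swap(3,6), hi=5 ⇒ [-2,3,-3,5,4,1,6]
5=5: mid=4
4<5: swap(3,4), lo=4 mid=5 ⇒ [-2,3,-3,4,5,1,6]
1<5: swap(4,5), lo=5 mid=6 ⇒ [-2,3,-3,4,1,5,6]
done. lo=5 hi=5; A=[-2,3,-3,4,1,5,6]

(5, 5)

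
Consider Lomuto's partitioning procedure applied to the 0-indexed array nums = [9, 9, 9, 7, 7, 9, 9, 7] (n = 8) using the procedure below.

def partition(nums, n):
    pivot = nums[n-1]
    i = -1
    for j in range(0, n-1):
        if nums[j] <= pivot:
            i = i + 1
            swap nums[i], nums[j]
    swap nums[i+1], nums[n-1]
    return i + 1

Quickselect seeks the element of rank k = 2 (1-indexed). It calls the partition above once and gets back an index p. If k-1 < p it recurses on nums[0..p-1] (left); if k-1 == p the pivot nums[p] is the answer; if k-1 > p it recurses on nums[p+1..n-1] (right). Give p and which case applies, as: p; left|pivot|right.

2; left

pivot=7, i=-1
j=0: 9>7, skip
j=1: 9>7, skip
j=2: 9>7, skip
j=3: 7≤7, i=0, swap(0,3) ⇒ [7, 9, 9, 9, 7, 9, 9, 7]
j=4: 7≤7, i=1, swap(1,4) ⇒ [7, 7, 9, 9, 9, 9, 9, 7]
j=5: 9>7, skip
j=6: 9>7, skip
swap(2,7) ⇒ [7, 7, 7, 9, 9, 9, 9, 9]; return 2
p = 2; k-1 = 1 < 2 ⇒ left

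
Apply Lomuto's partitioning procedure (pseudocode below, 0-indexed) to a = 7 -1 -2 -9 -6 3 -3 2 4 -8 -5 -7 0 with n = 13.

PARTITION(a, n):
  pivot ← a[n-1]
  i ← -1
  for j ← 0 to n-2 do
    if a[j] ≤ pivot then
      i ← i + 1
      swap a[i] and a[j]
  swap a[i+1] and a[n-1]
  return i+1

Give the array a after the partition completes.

pivot=0, i=-1
j=0: 7>0, skip
j=1: -1≤0, i=0, swap(0,1) ⇒ -1 7 -2 -9 -6 3 -3 2 4 -8 -5 -7 0
j=2: -2≤0, i=1, swap(1,2) ⇒ -1 -2 7 -9 -6 3 -3 2 4 -8 -5 -7 0
j=3: -9≤0, i=2, swap(2,3) ⇒ -1 -2 -9 7 -6 3 -3 2 4 -8 -5 -7 0
j=4: -6≤0, i=3, swap(3,4) ⇒ -1 -2 -9 -6 7 3 -3 2 4 -8 -5 -7 0
j=5: 3>0, skip
j=6: -3≤0, i=4, swap(4,6) ⇒ -1 -2 -9 -6 -3 3 7 2 4 -8 -5 -7 0
j=7: 2>0, skip
j=8: 4>0, skip
j=9: -8≤0, i=5, swap(5,9) ⇒ -1 -2 -9 -6 -3 -8 7 2 4 3 -5 -7 0
j=10: -5≤0, i=6, swap(6,10) ⇒ -1 -2 -9 -6 -3 -8 -5 2 4 3 7 -7 0
j=11: -7≤0, i=7, swap(7,11) ⇒ -1 -2 -9 -6 -3 -8 -5 -7 4 3 7 2 0
swap(8,12) ⇒ -1 -2 -9 -6 -3 -8 -5 -7 0 3 7 2 4; return 8

-1 -2 -9 -6 -3 -8 -5 -7 0 3 7 2 4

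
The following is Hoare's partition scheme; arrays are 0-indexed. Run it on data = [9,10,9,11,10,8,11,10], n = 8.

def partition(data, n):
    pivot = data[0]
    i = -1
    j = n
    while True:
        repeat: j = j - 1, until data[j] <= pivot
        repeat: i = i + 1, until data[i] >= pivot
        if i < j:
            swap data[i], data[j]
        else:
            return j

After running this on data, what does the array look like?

pivot=9
j stops at 5 (8), i stops at 0 (9); swap ⇒ [8,10,9,11,10,9,11,10]
j stops at 2 (9), i stops at 1 (10); swap ⇒ [8,9,10,11,10,9,11,10]
j stops at 1, i stops at 2; i≥j ⇒ return 1. data=[8,9,10,11,10,9,11,10]

[8,9,10,11,10,9,11,10]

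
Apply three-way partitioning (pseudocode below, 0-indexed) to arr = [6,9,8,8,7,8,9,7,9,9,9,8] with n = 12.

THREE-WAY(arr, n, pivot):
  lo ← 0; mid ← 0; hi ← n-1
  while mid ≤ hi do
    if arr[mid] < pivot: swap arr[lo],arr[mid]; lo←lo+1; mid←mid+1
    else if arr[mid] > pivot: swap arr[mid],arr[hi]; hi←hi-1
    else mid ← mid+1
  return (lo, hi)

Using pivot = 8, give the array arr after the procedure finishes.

[6,7,7,8,8,8,8,9,9,9,9,9]

lo=0 mid=0 hi=11
6<8: swap(0,0), lo=1 mid=1 ⇒ [6,9,8,8,7,8,9,7,9,9,9,8]
9>8: swap(1,11), hi=10 ⇒ [6,8,8,8,7,8,9,7,9,9,9,9]
8=8: mid=2
8=8: mid=3
8=8: mid=4
7<8: swap(1,4), lo=2 mid=5 ⇒ [6,7,8,8,8,8,9,7,9,9,9,9]
8=8: mid=6
9>8: swap(6,10), hi=9 ⇒ [6,7,8,8,8,8,9,7,9,9,9,9]
9>8: swap(6,9), hi=8 ⇒ [6,7,8,8,8,8,9,7,9,9,9,9]
9>8: swap(6,8), hi=7 ⇒ [6,7,8,8,8,8,9,7,9,9,9,9]
9>8: swap(6,7), hi=6 ⇒ [6,7,8,8,8,8,7,9,9,9,9,9]
7<8: swap(2,6), lo=3 mid=7 ⇒ [6,7,7,8,8,8,8,9,9,9,9,9]
done. lo=3 hi=6; arr=[6,7,7,8,8,8,8,9,9,9,9,9]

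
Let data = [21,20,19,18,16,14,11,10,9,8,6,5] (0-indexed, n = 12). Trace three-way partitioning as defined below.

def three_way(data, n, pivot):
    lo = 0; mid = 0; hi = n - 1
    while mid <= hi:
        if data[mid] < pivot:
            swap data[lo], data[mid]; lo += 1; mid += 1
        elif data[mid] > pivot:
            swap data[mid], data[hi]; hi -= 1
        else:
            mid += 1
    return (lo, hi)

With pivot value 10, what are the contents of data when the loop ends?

pivot = 10; lo=0, mid=0, hi=11
data[mid]=21>10: swap data[0],data[11]; hi=10 → [5,20,19,18,16,14,11,10,9,8,6,21]
data[mid]=5<10: swap data[0],data[0]; lo=1,mid=1 → [5,20,19,18,16,14,11,10,9,8,6,21]
data[mid]=20>10: swap data[1],data[10]; hi=9 → [5,6,19,18,16,14,11,10,9,8,20,21]
data[mid]=6<10: swap data[1],data[1]; lo=2,mid=2 → [5,6,19,18,16,14,11,10,9,8,20,21]
data[mid]=19>10: swap data[2],data[9]; hi=8 → [5,6,8,18,16,14,11,10,9,19,20,21]
data[mid]=8<10: swap data[2],data[2]; lo=3,mid=3 → [5,6,8,18,16,14,11,10,9,19,20,21]
data[mid]=18>10: swap data[3],data[8]; hi=7 → [5,6,8,9,16,14,11,10,18,19,20,21]
data[mid]=9<10: swap data[3],data[3]; lo=4,mid=4 → [5,6,8,9,16,14,11,10,18,19,20,21]
data[mid]=16>10: swap data[4],data[7]; hi=6 → [5,6,8,9,10,14,11,16,18,19,20,21]
data[mid]=10=10: mid=5
data[mid]=14>10: swap data[5],data[6]; hi=5 → [5,6,8,9,10,11,14,16,18,19,20,21]
data[mid]=11>10: swap data[5],data[5]; hi=4 → [5,6,8,9,10,11,14,16,18,19,20,21]
end: lo=4, hi=4; data = [5,6,8,9,10,11,14,16,18,19,20,21]

[5,6,8,9,10,11,14,16,18,19,20,21]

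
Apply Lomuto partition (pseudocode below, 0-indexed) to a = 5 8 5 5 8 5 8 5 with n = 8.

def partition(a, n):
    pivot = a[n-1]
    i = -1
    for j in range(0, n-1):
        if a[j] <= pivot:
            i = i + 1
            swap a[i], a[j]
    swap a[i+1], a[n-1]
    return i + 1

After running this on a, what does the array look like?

5 5 5 5 5 8 8 8

pivot=5, i=-1
j=0: 5≤5, i=0, swap(0,0) ⇒ 5 8 5 5 8 5 8 5
j=1: 8>5, skip
j=2: 5≤5, i=1, swap(1,2) ⇒ 5 5 8 5 8 5 8 5
j=3: 5≤5, i=2, swap(2,3) ⇒ 5 5 5 8 8 5 8 5
j=4: 8>5, skip
j=5: 5≤5, i=3, swap(3,5) ⇒ 5 5 5 5 8 8 8 5
j=6: 8>5, skip
swap(4,7) ⇒ 5 5 5 5 5 8 8 8; return 4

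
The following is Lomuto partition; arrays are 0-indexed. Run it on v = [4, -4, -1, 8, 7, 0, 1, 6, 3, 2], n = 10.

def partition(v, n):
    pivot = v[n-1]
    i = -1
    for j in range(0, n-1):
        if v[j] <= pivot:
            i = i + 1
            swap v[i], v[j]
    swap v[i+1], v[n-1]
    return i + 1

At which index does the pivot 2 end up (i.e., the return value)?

pivot = v[9] = 2; i = -1
j=0: v[0]=4 > 2 → no swap
j=1: v[1]=-4 ≤ 2 → i=0, swap v[0],v[1] → [-4, 4, -1, 8, 7, 0, 1, 6, 3, 2]
j=2: v[2]=-1 ≤ 2 → i=1, swap v[1],v[2] → [-4, -1, 4, 8, 7, 0, 1, 6, 3, 2]
j=3: v[3]=8 > 2 → no swap
j=4: v[4]=7 > 2 → no swap
j=5: v[5]=0 ≤ 2 → i=2, swap v[2],v[5] → [-4, -1, 0, 8, 7, 4, 1, 6, 3, 2]
j=6: v[6]=1 ≤ 2 → i=3, swap v[3],v[6] → [-4, -1, 0, 1, 7, 4, 8, 6, 3, 2]
j=7: v[7]=6 > 2 → no swap
j=8: v[8]=3 > 2 → no swap
final swap v[4],v[9] → [-4, -1, 0, 1, 2, 4, 8, 6, 3, 7]; return 4

4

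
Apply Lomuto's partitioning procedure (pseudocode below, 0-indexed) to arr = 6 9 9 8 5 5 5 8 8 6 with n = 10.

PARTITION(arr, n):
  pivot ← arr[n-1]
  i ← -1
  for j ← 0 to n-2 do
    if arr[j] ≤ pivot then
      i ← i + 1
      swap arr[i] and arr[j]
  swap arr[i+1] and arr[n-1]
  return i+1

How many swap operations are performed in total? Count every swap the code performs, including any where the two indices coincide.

pivot=6, i=-1
j=0: 6≤6, i=0, swap(0,0) ⇒ 6 9 9 8 5 5 5 8 8 6
j=1: 9>6, skip
j=2: 9>6, skip
j=3: 8>6, skip
j=4: 5≤6, i=1, swap(1,4) ⇒ 6 5 9 8 9 5 5 8 8 6
j=5: 5≤6, i=2, swap(2,5) ⇒ 6 5 5 8 9 9 5 8 8 6
j=6: 5≤6, i=3, swap(3,6) ⇒ 6 5 5 5 9 9 8 8 8 6
j=7: 8>6, skip
j=8: 8>6, skip
swap(4,9) ⇒ 6 5 5 5 6 9 8 8 8 9; return 4

5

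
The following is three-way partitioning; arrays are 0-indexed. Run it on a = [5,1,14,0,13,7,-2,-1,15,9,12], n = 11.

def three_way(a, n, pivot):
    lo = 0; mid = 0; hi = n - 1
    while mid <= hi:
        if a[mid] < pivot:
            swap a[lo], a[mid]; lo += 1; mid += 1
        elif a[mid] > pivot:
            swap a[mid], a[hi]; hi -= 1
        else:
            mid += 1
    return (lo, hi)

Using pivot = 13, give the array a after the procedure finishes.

pivot = 13; lo=0, mid=0, hi=10
a[mid]=5<13: swap a[0],a[0]; lo=1,mid=1 → [5,1,14,0,13,7,-2,-1,15,9,12]
a[mid]=1<13: swap a[1],a[1]; lo=2,mid=2 → [5,1,14,0,13,7,-2,-1,15,9,12]
a[mid]=14>13: swap a[2],a[10]; hi=9 → [5,1,12,0,13,7,-2,-1,15,9,14]
a[mid]=12<13: swap a[2],a[2]; lo=3,mid=3 → [5,1,12,0,13,7,-2,-1,15,9,14]
a[mid]=0<13: swap a[3],a[3]; lo=4,mid=4 → [5,1,12,0,13,7,-2,-1,15,9,14]
a[mid]=13=13: mid=5
a[mid]=7<13: swap a[4],a[5]; lo=5,mid=6 → [5,1,12,0,7,13,-2,-1,15,9,14]
a[mid]=-2<13: swap a[5],a[6]; lo=6,mid=7 → [5,1,12,0,7,-2,13,-1,15,9,14]
a[mid]=-1<13: swap a[6],a[7]; lo=7,mid=8 → [5,1,12,0,7,-2,-1,13,15,9,14]
a[mid]=15>13: swap a[8],a[9]; hi=8 → [5,1,12,0,7,-2,-1,13,9,15,14]
a[mid]=9<13: swap a[7],a[8]; lo=8,mid=9 → [5,1,12,0,7,-2,-1,9,13,15,14]
end: lo=8, hi=8; a = [5,1,12,0,7,-2,-1,9,13,15,14]

[5,1,12,0,7,-2,-1,9,13,15,14]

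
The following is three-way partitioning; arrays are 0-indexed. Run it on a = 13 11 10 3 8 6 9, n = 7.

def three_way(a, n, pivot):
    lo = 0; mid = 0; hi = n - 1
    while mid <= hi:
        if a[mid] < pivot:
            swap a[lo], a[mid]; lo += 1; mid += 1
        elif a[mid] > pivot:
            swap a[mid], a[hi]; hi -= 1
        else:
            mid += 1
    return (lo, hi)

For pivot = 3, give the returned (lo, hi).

(0, 0)

lo=0 mid=0 hi=6
13>3: swap(0,6), hi=5 ⇒ 9 11 10 3 8 6 13
9>3: swap(0,5), hi=4 ⇒ 6 11 10 3 8 9 13
6>3: swap(0,4), hi=3 ⇒ 8 11 10 3 6 9 13
8>3: swap(0,3), hi=2 ⇒ 3 11 10 8 6 9 13
3=3: mid=1
11>3: swap(1,2), hi=1 ⇒ 3 10 11 8 6 9 13
10>3: swap(1,1), hi=0 ⇒ 3 10 11 8 6 9 13
done. lo=0 hi=0; a=3 10 11 8 6 9 13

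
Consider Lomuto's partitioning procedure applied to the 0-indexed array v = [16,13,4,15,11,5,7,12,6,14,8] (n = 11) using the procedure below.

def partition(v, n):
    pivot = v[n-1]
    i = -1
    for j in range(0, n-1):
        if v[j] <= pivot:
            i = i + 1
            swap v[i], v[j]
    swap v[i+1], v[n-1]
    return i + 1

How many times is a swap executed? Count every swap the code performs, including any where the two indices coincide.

5

pivot=8, i=-1
j=0: 16>8, skip
j=1: 13>8, skip
j=2: 4≤8, i=0, swap(0,2) ⇒ [4,13,16,15,11,5,7,12,6,14,8]
j=3: 15>8, skip
j=4: 11>8, skip
j=5: 5≤8, i=1, swap(1,5) ⇒ [4,5,16,15,11,13,7,12,6,14,8]
j=6: 7≤8, i=2, swap(2,6) ⇒ [4,5,7,15,11,13,16,12,6,14,8]
j=7: 12>8, skip
j=8: 6≤8, i=3, swap(3,8) ⇒ [4,5,7,6,11,13,16,12,15,14,8]
j=9: 14>8, skip
swap(4,10) ⇒ [4,5,7,6,8,13,16,12,15,14,11]; return 4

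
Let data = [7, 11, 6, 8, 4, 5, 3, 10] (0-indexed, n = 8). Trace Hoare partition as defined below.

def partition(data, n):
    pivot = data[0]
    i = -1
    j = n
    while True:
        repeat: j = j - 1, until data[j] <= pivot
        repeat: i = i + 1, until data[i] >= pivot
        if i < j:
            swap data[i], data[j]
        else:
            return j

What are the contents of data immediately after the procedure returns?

pivot = data[0] = 7; i = -1, j = 8
j→6 (data[6]=3≤7), i→0 (data[0]=7≥7); i<j, swap → [3, 11, 6, 8, 4, 5, 7, 10]
j→5 (data[5]=5≤7), i→1 (data[1]=11≥7); i<j, swap → [3, 5, 6, 8, 4, 11, 7, 10]
j→4 (data[4]=4≤7), i→3 (data[3]=8≥7); i<j, swap → [3, 5, 6, 4, 8, 11, 7, 10]
j→3, i→4; i≥j, return j=3. data = [3, 5, 6, 4, 8, 11, 7, 10]

[3, 5, 6, 4, 8, 11, 7, 10]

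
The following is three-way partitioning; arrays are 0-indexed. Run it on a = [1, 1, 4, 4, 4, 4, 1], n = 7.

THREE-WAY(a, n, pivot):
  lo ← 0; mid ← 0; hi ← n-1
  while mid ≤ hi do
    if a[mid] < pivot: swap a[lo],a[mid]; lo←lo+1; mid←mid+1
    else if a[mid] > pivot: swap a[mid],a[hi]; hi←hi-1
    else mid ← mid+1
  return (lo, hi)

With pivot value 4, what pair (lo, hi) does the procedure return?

(3, 6)

lo=0 mid=0 hi=6
1<4: swap(0,0), lo=1 mid=1 ⇒ [1, 1, 4, 4, 4, 4, 1]
1<4: swap(1,1), lo=2 mid=2 ⇒ [1, 1, 4, 4, 4, 4, 1]
4=4: mid=3
4=4: mid=4
4=4: mid=5
4=4: mid=6
1<4: swap(2,6), lo=3 mid=7 ⇒ [1, 1, 1, 4, 4, 4, 4]
done. lo=3 hi=6; a=[1, 1, 1, 4, 4, 4, 4]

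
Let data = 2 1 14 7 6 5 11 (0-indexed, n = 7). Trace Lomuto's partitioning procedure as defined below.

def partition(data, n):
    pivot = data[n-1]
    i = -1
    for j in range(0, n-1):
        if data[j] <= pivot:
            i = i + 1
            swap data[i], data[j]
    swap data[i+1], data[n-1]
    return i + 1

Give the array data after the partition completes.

pivot=11, i=-1
j=0: 2≤11, i=0, swap(0,0) ⇒ 2 1 14 7 6 5 11
j=1: 1≤11, i=1, swap(1,1) ⇒ 2 1 14 7 6 5 11
j=2: 14>11, skip
j=3: 7≤11, i=2, swap(2,3) ⇒ 2 1 7 14 6 5 11
j=4: 6≤11, i=3, swap(3,4) ⇒ 2 1 7 6 14 5 11
j=5: 5≤11, i=4, swap(4,5) ⇒ 2 1 7 6 5 14 11
swap(5,6) ⇒ 2 1 7 6 5 11 14; return 5

2 1 7 6 5 11 14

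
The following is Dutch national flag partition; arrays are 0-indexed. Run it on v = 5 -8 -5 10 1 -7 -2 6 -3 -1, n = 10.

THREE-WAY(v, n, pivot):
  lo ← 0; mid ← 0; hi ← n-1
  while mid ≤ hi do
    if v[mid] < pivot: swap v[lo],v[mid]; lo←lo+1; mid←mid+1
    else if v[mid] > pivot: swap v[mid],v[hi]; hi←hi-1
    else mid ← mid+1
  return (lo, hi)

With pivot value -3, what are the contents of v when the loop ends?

lo=0 mid=0 hi=9
5>-3: swap(0,9), hi=8 ⇒ -1 -8 -5 10 1 -7 -2 6 -3 5
-1>-3: swap(0,8), hi=7 ⇒ -3 -8 -5 10 1 -7 -2 6 -1 5
-3=-3: mid=1
-8<-3: swap(0,1), lo=1 mid=2 ⇒ -8 -3 -5 10 1 -7 -2 6 -1 5
-5<-3: swap(1,2), lo=2 mid=3 ⇒ -8 -5 -3 10 1 -7 -2 6 -1 5
10>-3: swap(3,7), hi=6 ⇒ -8 -5 -3 6 1 -7 -2 10 -1 5
6>-3: swap(3,6), hi=5 ⇒ -8 -5 -3 -2 1 -7 6 10 -1 5
-2>-3: swap(3,5), hi=4 ⇒ -8 -5 -3 -7 1 -2 6 10 -1 5
-7<-3: swap(2,3), lo=3 mid=4 ⇒ -8 -5 -7 -3 1 -2 6 10 -1 5
1>-3: swap(4,4), hi=3 ⇒ -8 -5 -7 -3 1 -2 6 10 -1 5
done. lo=3 hi=3; v=-8 -5 -7 -3 1 -2 6 10 -1 5

-8 -5 -7 -3 1 -2 6 10 -1 5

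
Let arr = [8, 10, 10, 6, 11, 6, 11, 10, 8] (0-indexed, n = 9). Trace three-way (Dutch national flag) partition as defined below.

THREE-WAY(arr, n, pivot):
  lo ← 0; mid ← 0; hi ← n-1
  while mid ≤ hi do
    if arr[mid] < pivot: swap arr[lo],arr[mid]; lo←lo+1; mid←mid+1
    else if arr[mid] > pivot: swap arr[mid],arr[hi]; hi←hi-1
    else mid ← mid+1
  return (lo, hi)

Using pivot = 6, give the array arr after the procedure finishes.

[6, 6, 10, 11, 10, 11, 10, 8, 8]

pivot = 6; lo=0, mid=0, hi=8
arr[mid]=8>6: swap arr[0],arr[8]; hi=7 → [8, 10, 10, 6, 11, 6, 11, 10, 8]
arr[mid]=8>6: swap arr[0],arr[7]; hi=6 → [10, 10, 10, 6, 11, 6, 11, 8, 8]
arr[mid]=10>6: swap arr[0],arr[6]; hi=5 → [11, 10, 10, 6, 11, 6, 10, 8, 8]
arr[mid]=11>6: swap arr[0],arr[5]; hi=4 → [6, 10, 10, 6, 11, 11, 10, 8, 8]
arr[mid]=6=6: mid=1
arr[mid]=10>6: swap arr[1],arr[4]; hi=3 → [6, 11, 10, 6, 10, 11, 10, 8, 8]
arr[mid]=11>6: swap arr[1],arr[3]; hi=2 → [6, 6, 10, 11, 10, 11, 10, 8, 8]
arr[mid]=6=6: mid=2
arr[mid]=10>6: swap arr[2],arr[2]; hi=1 → [6, 6, 10, 11, 10, 11, 10, 8, 8]
end: lo=0, hi=1; arr = [6, 6, 10, 11, 10, 11, 10, 8, 8]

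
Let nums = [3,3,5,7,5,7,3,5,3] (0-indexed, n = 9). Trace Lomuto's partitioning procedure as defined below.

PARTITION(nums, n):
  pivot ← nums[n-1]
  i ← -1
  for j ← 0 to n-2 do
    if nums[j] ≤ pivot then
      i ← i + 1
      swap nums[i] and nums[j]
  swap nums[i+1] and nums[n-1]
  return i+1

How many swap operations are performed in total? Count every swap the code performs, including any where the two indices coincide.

pivot=3, i=-1
j=0: 3≤3, i=0, swap(0,0) ⇒ [3,3,5,7,5,7,3,5,3]
j=1: 3≤3, i=1, swap(1,1) ⇒ [3,3,5,7,5,7,3,5,3]
j=2: 5>3, skip
j=3: 7>3, skip
j=4: 5>3, skip
j=5: 7>3, skip
j=6: 3≤3, i=2, swap(2,6) ⇒ [3,3,3,7,5,7,5,5,3]
j=7: 5>3, skip
swap(3,8) ⇒ [3,3,3,3,5,7,5,5,7]; return 3

4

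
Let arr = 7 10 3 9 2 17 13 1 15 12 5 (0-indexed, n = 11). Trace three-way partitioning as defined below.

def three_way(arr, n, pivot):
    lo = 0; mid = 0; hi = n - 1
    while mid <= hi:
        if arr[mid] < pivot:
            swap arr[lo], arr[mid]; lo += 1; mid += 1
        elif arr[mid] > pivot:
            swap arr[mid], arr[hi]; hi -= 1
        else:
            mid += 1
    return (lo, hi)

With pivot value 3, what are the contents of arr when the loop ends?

lo=0 mid=0 hi=10
7>3: swap(0,10), hi=9 ⇒ 5 10 3 9 2 17 13 1 15 12 7
5>3: swap(0,9), hi=8 ⇒ 12 10 3 9 2 17 13 1 15 5 7
12>3: swap(0,8), hi=7 ⇒ 15 10 3 9 2 17 13 1 12 5 7
15>3: swap(0,7), hi=6 ⇒ 1 10 3 9 2 17 13 15 12 5 7
1<3: swap(0,0), lo=1 mid=1 ⇒ 1 10 3 9 2 17 13 15 12 5 7
10>3: swap(1,6), hi=5 ⇒ 1 13 3 9 2 17 10 15 12 5 7
13>3: swap(1,5), hi=4 ⇒ 1 17 3 9 2 13 10 15 12 5 7
17>3: swap(1,4), hi=3 ⇒ 1 2 3 9 17 13 10 15 12 5 7
2<3: swap(1,1), lo=2 mid=2 ⇒ 1 2 3 9 17 13 10 15 12 5 7
3=3: mid=3
9>3: swap(3,3), hi=2 ⇒ 1 2 3 9 17 13 10 15 12 5 7
done. lo=2 hi=2; arr=1 2 3 9 17 13 10 15 12 5 7

1 2 3 9 17 13 10 15 12 5 7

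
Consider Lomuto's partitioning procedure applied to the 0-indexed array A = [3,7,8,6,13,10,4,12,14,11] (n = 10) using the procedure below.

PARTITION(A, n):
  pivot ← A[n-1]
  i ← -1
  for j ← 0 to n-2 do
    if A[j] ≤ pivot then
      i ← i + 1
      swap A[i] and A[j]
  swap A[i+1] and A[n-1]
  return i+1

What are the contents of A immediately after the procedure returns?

pivot=11, i=-1
j=0: 3≤11, i=0, swap(0,0) ⇒ [3,7,8,6,13,10,4,12,14,11]
j=1: 7≤11, i=1, swap(1,1) ⇒ [3,7,8,6,13,10,4,12,14,11]
j=2: 8≤11, i=2, swap(2,2) ⇒ [3,7,8,6,13,10,4,12,14,11]
j=3: 6≤11, i=3, swap(3,3) ⇒ [3,7,8,6,13,10,4,12,14,11]
j=4: 13>11, skip
j=5: 10≤11, i=4, swap(4,5) ⇒ [3,7,8,6,10,13,4,12,14,11]
j=6: 4≤11, i=5, swap(5,6) ⇒ [3,7,8,6,10,4,13,12,14,11]
j=7: 12>11, skip
j=8: 14>11, skip
swap(6,9) ⇒ [3,7,8,6,10,4,11,12,14,13]; return 6

[3,7,8,6,10,4,11,12,14,13]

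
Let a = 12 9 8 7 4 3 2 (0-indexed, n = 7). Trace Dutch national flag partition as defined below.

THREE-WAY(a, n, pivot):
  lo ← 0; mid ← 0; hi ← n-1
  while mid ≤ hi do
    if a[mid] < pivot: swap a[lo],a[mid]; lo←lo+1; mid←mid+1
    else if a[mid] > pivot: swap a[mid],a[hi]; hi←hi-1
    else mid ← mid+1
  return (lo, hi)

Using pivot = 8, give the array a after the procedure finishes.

pivot = 8; lo=0, mid=0, hi=6
a[mid]=12>8: swap a[0],a[6]; hi=5 → 2 9 8 7 4 3 12
a[mid]=2<8: swap a[0],a[0]; lo=1,mid=1 → 2 9 8 7 4 3 12
a[mid]=9>8: swap a[1],a[5]; hi=4 → 2 3 8 7 4 9 12
a[mid]=3<8: swap a[1],a[1]; lo=2,mid=2 → 2 3 8 7 4 9 12
a[mid]=8=8: mid=3
a[mid]=7<8: swap a[2],a[3]; lo=3,mid=4 → 2 3 7 8 4 9 12
a[mid]=4<8: swap a[3],a[4]; lo=4,mid=5 → 2 3 7 4 8 9 12
end: lo=4, hi=4; a = 2 3 7 4 8 9 12

2 3 7 4 8 9 12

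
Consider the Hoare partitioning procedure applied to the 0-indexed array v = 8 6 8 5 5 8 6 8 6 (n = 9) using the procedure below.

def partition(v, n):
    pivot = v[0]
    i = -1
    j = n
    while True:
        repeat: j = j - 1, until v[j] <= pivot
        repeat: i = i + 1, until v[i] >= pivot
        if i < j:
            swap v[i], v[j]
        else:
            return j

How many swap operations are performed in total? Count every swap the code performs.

pivot = v[0] = 8; i = -1, j = 9
j→8 (v[8]=6≤8), i→0 (v[0]=8≥8); i<j, swap → 6 6 8 5 5 8 6 8 8
j→7 (v[7]=8≤8), i→2 (v[2]=8≥8); i<j, swap → 6 6 8 5 5 8 6 8 8
j→6 (v[6]=6≤8), i→5 (v[5]=8≥8); i<j, swap → 6 6 8 5 5 6 8 8 8
j→5, i→6; i≥j, return j=5. v = 6 6 8 5 5 6 8 8 8

3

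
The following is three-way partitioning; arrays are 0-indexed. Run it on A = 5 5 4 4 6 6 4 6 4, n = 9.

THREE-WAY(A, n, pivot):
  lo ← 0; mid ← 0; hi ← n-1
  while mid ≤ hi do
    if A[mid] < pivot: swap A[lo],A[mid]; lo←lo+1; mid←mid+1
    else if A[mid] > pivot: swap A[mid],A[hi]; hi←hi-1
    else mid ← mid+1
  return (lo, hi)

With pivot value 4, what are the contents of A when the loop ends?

4 4 4 4 6 6 6 5 5

lo=0 mid=0 hi=8
5>4: swap(0,8), hi=7 ⇒ 4 5 4 4 6 6 4 6 5
4=4: mid=1
5>4: swap(1,7), hi=6 ⇒ 4 6 4 4 6 6 4 5 5
6>4: swap(1,6), hi=5 ⇒ 4 4 4 4 6 6 6 5 5
4=4: mid=2
4=4: mid=3
4=4: mid=4
6>4: swap(4,5), hi=4 ⇒ 4 4 4 4 6 6 6 5 5
6>4: swap(4,4), hi=3 ⇒ 4 4 4 4 6 6 6 5 5
done. lo=0 hi=3; A=4 4 4 4 6 6 6 5 5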